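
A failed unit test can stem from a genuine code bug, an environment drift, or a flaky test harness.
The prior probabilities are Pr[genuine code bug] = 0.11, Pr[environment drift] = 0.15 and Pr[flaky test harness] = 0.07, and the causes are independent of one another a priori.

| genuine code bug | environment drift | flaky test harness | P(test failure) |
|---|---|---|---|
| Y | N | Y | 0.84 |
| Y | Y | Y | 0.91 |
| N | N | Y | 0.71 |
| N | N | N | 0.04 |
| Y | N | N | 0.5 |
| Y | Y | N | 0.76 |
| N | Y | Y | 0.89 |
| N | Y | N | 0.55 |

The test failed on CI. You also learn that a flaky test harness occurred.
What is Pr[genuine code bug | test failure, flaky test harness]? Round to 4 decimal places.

P(test failure | flaky test harness) = 0.71×0.89×0.85 + 0.89×0.89×0.15 + 0.84×0.11×0.85 + 0.91×0.11×0.15 = 0.537115 + 0.118815 + 0.078540 + 0.015015 = 0.749485
The genuine code bug-present share is 0.078540 + 0.015015 = 0.093555.
P(genuine code bug | test failure, flaky test harness) = 0.093555 / 0.749485 ≈ 0.1248

Pr[genuine code bug | test failure, flaky test harness] ≈ 0.1248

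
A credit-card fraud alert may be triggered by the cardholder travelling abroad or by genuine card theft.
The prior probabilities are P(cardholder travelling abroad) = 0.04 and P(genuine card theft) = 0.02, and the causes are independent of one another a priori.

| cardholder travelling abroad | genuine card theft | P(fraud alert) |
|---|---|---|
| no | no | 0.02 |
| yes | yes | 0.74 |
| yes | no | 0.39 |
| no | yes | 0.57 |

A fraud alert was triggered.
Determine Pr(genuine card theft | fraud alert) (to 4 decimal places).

Pr(genuine card theft | fraud alert) ≈ 0.2528

P(fraud alert) = 0.02·0.96·0.98 + 0.57·0.96·0.02 + 0.39·0.04·0.98 + 0.74·0.04·0.02 = 0.018816 + 0.010944 + 0.015288 + 0.000592 = 0.045640
Of this, 0.011536 comes from 0.010944 + 0.000592 (the genuine card theft=true cases).
Hence the posterior is 0.011536/0.045640 ≈ 0.2528.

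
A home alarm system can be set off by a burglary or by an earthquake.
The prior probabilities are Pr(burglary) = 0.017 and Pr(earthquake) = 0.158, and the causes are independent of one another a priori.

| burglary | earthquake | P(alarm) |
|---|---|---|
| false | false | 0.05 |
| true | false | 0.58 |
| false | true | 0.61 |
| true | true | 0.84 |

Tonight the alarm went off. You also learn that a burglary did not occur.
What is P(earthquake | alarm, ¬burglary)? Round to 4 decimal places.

Sum P(alarm|·) weighted by the priors over both values of earthquake:
  P(alarm | ¬burglary) = 0.05*0.842 + 0.61*0.158
        = 0.042100 + 0.096380 = 0.138480
Configurations with earthquake contribute 0.096380, so
  P(earthquake | alarm, ¬burglary) = 0.096380 / 0.138480 ≈ 0.6960

P(earthquake | alarm, ¬burglary) ≈ 0.6960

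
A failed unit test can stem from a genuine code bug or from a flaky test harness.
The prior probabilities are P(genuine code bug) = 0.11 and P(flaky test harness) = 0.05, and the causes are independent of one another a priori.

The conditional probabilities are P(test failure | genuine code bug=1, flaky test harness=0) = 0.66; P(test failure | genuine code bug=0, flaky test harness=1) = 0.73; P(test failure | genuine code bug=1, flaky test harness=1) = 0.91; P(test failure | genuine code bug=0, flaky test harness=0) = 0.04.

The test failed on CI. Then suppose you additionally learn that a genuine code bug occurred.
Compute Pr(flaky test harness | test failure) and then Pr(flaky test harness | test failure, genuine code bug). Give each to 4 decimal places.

Pr(flaky test harness | test failure) ≈ 0.2673; Pr(flaky test harness | test failure, genuine code bug) ≈ 0.0677

Numerator (weight on configurations with flaky test harness): 0.032485 + 0.005005 = 0.037490
Denominator P(test failure): 0.04*0.89*0.95 + 0.73*0.89*0.05 + 0.66*0.11*0.95 + 0.91*0.11*0.05 = 0.140280
P(flaky test harness | test failure) = 0.037490/0.140280 ≈ 0.2673

With the extra evidence:
P(test failure | genuine code bug) = 0.66×0.95 + 0.91×0.05 = 0.627000 + 0.045500 = 0.672500
Of this, 0.045500 comes from 0.91×0.05 (the flaky test harness=true cases).
P(flaky test harness | test failure, genuine code bug) = 0.045500 / 0.672500 ≈ 0.0677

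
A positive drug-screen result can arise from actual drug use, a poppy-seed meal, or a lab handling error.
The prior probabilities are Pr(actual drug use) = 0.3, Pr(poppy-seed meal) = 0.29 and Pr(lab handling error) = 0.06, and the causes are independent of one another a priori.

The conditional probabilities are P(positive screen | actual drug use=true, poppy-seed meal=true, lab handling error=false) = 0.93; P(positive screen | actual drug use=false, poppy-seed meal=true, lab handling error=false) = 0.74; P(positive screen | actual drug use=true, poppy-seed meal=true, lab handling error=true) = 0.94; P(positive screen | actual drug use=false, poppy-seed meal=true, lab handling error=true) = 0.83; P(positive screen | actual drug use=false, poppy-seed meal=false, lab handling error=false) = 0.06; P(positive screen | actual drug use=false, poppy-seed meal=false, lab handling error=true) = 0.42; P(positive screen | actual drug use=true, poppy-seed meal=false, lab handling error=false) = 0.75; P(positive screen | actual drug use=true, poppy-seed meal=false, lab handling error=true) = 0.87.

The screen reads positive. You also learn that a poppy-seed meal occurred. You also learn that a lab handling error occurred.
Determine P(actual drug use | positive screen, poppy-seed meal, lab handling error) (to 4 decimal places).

Sum P(positive screen|·) weighted by the priors over both values of actual drug use:
  P(positive screen | poppy-seed meal, lab handling error) = 0.83*0.7 + 0.94*0.3
        = 0.581000 + 0.282000 = 0.863000
Configurations with actual drug use contribute 0.282000, so
  P(actual drug use | positive screen, poppy-seed meal, lab handling error) = 0.282000 / 0.863000 ≈ 0.3268

P(actual drug use | positive screen, poppy-seed meal, lab handling error) ≈ 0.3268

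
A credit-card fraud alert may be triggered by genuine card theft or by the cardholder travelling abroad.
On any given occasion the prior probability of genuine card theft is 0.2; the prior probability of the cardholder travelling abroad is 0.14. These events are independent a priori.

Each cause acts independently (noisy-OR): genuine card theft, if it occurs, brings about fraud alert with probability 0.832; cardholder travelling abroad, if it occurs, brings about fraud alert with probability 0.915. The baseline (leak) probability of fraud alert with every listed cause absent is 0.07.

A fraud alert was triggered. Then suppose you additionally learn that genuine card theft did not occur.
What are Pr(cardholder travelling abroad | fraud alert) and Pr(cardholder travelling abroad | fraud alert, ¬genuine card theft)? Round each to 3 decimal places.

Under noisy-OR, P(fraud alert | causes) = 1 − (1−0.07)·∏(1−qᵢ) over the active causes.
P(fraud alert) = 0.07*0.8*0.86 + 0.92095*0.8*0.14 + 0.84376*0.2*0.86 + 0.98672*0.2*0.14 = 0.048160 + 0.103146 + 0.145127 + 0.027628 = 0.324061
Restricting to configurations with cardholder travelling abroad present: 0.103146 + 0.027628 = 0.130774.
So P(cardholder travelling abroad | fraud alert) = 0.130774/0.324061 ≈ 0.404.

Now also conditioning on genuine card theft≠true:
For the numerator, keep only cardholder travelling abroad=true terms: 0.92095·0.14 = 0.128933
The normalizing constant is 0.07·0.86 + 0.92095·0.14 = 0.189133
Posterior = 0.128933 / 0.189133 ≈ 0.682
With genuine card theft excluded, cardholder travelling abroad must carry more of the explanatory weight for the fraud alert.

Pr(cardholder travelling abroad | fraud alert) ≈ 0.404; Pr(cardholder travelling abroad | fraud alert, ¬genuine card theft) ≈ 0.682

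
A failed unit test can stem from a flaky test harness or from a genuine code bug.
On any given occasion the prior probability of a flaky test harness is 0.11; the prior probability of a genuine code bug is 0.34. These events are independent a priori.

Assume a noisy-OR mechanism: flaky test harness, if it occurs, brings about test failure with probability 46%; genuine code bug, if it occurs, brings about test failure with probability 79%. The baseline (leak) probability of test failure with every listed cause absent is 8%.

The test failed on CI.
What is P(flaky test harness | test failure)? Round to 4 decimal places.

Under noisy-OR, P(test failure | causes) = 1 − (1−0.08)·∏(1−qᵢ) over the active causes.
P(test failure) = 0.08*0.89*0.66 + 0.8068*0.89*0.34 + 0.5032*0.11*0.66 + 0.895672*0.11*0.34 = 0.046992 + 0.244138 + 0.036532 + 0.033498 = 0.361160
The flaky test harness-present share is 0.036532 + 0.033498 = 0.070030.
P(flaky test harness | test failure) = 0.070030 / 0.361160 ≈ 0.1939

P(flaky test harness | test failure) ≈ 0.1939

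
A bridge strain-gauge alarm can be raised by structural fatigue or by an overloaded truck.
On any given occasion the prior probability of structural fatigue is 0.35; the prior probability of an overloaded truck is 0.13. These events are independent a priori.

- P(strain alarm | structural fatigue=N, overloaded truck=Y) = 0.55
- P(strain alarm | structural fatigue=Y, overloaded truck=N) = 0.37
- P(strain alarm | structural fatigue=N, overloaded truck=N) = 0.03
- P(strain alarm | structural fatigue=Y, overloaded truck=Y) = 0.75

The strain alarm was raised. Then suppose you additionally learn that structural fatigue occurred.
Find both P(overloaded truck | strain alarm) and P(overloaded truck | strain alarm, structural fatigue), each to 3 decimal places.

For the numerator, keep only overloaded truck=true terms: 0.046475 + 0.034125 = 0.080600
The normalizing constant is 0.03×0.65×0.87 + 0.55×0.65×0.13 + 0.37×0.35×0.87 + 0.75×0.35×0.13 = 0.210230
Posterior = 0.080600 / 0.210230 ≈ 0.383

Now condition on the additional information:
Enumerate both values of overloaded truck and weight by the priors:
  P(strain alarm | structural fatigue) = 0.37·0.87 + 0.75·0.13
        = 0.321900 + 0.097500 = 0.419400
Configurations with overloaded truck contribute 0.097500, so
  P(overloaded truck | strain alarm, structural fatigue) = 0.097500 / 0.419400 ≈ 0.232

P(overloaded truck | strain alarm) ≈ 0.383; P(overloaded truck | strain alarm, structural fatigue) ≈ 0.232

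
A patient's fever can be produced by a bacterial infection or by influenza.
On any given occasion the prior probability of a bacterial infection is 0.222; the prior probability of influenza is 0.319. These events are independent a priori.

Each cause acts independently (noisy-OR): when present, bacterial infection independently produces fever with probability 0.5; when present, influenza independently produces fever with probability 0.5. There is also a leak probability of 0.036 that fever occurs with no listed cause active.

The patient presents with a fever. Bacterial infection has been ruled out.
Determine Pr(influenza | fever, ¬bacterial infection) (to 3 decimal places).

Under noisy-OR, P(fever | causes) = 1 − (1−0.036)·∏(1−qᵢ) over the active causes.
P(fever | ¬bacterial infection) = 0.036×0.681 + 0.518×0.319 = 0.024516 + 0.165242 = 0.189758
The influenza-present share is 0.518×0.319 = 0.165242.
P(influenza | fever, ¬bacterial infection) = 0.165242 / 0.189758 ≈ 0.871

Pr(influenza | fever, ¬bacterial infection) ≈ 0.871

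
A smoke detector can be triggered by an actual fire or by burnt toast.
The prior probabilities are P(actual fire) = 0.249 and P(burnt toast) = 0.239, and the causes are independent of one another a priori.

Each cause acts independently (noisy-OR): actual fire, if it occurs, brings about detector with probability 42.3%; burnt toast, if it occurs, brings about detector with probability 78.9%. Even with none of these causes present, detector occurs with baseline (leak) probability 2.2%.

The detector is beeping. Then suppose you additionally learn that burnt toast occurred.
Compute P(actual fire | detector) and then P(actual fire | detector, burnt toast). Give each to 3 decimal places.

P(actual fire | detector) ≈ 0.465; P(actual fire | detector, burnt toast) ≈ 0.269

Under noisy-OR, P(detector | causes) = 1 − (1−0.022)·∏(1−qᵢ) over the active causes.
P(detector) = 0.022×0.751×0.761 + 0.793642×0.751×0.239 + 0.435694×0.249×0.761 + 0.880931×0.249×0.239 = 0.012573 + 0.142450 + 0.082559 + 0.052425 = 0.290007
The actual fire-present share is 0.082559 + 0.052425 = 0.134984.
Hence the posterior is 0.134984/0.290007 ≈ 0.465.

Now condition on the additional information:
For the numerator, keep only actual fire=true terms: 0.880931*0.249 = 0.219352
Denominator P(detector | burnt toast): 0.793642*0.751 + 0.880931*0.249 = 0.815377
Posterior = 0.219352 / 0.815377 ≈ 0.269
This is intercausal reasoning (explaining away): once burnt toast accounts for the detector, actual fire becomes less likely.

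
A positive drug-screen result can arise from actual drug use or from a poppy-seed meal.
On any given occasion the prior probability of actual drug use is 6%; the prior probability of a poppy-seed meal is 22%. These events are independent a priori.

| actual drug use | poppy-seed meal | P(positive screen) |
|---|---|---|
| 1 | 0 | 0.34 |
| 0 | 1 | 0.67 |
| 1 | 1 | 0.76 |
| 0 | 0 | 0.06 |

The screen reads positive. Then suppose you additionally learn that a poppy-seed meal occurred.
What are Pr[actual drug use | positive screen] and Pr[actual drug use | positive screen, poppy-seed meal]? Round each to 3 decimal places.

Pr[actual drug use | positive screen] ≈ 0.124; Pr[actual drug use | positive screen, poppy-seed meal] ≈ 0.068

Sum P(positive screen|·) weighted by the priors over the 4 (actual drug use, poppy-seed meal) configurations:
  P(positive screen) = 0.06*0.94*0.78 + 0.67*0.94*0.22 + 0.34*0.06*0.78 + 0.76*0.06*0.22
        = 0.043992 + 0.138556 + 0.015912 + 0.010032 = 0.208492
Keeping only the actual drug use-present terms gives 0.025944, so
  P(actual drug use | positive screen) = 0.025944 / 0.208492 ≈ 0.124

Now condition on the additional information:
P(positive screen | poppy-seed meal) = 0.67·0.94 + 0.76·0.06 = 0.629800 + 0.045600 = 0.675400
Restricting to configurations with actual drug use present: 0.76·0.06 = 0.045600.
So P(actual drug use | positive screen, poppy-seed meal) = 0.045600/0.675400 ≈ 0.068.
— poppy-seed meal explains away the evidence for actual drug use.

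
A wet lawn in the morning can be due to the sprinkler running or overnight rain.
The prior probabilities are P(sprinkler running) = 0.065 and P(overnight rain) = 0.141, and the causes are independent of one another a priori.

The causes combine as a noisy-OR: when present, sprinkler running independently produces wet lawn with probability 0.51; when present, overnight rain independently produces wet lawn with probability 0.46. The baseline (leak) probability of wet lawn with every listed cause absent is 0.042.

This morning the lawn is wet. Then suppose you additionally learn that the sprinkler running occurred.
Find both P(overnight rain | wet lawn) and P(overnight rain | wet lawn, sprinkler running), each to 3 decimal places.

P(overnight rain | wet lawn) ≈ 0.527; P(overnight rain | wet lawn, sprinkler running) ≈ 0.188

Under noisy-OR, P(wet lawn | causes) = 1 − (1−0.042)·∏(1−qᵢ) over the active causes.
Weight on overnight rain=true, given the evidence: 0.063634 + 0.006842 = 0.070476
Denominator P(wet lawn): 0.042·0.935·0.859 + 0.48268·0.935·0.141 + 0.53058·0.065·0.859 + 0.746513·0.065·0.141 = 0.133834
P(overnight rain | wet lawn) = 0.070476/0.133834 ≈ 0.527

Now also conditioning on sprinkler running=true:
For the numerator, keep only overnight rain=true terms: 0.746513*0.141 = 0.105258
Normalizer over all consistent configurations: 0.53058*0.859 + 0.746513*0.141 = 0.561026
Posterior = 0.105258 / 0.561026 ≈ 0.188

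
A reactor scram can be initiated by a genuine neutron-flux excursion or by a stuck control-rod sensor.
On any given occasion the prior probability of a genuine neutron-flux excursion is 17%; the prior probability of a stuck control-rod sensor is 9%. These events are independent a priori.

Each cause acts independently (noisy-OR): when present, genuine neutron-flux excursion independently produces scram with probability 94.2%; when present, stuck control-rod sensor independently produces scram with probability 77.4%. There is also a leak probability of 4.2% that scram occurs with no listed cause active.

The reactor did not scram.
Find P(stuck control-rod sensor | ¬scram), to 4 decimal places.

P(stuck control-rod sensor | ¬scram) ≈ 0.0219

Under noisy-OR, P(scram | causes) = 1 − (1−0.042)·∏(1−qᵢ) over the active causes.
P(¬scram) = 0.958×0.83×0.91 + 0.216508×0.83×0.09 + 0.055564×0.17×0.91 + 0.012557×0.17×0.09 = 0.723577 + 0.016173 + 0.008596 + 0.000192 = 0.748538
The stuck control-rod sensor-present share is 0.016173 + 0.000192 = 0.016365.
So P(stuck control-rod sensor | ¬scram) = 0.016365/0.748538 ≈ 0.0219.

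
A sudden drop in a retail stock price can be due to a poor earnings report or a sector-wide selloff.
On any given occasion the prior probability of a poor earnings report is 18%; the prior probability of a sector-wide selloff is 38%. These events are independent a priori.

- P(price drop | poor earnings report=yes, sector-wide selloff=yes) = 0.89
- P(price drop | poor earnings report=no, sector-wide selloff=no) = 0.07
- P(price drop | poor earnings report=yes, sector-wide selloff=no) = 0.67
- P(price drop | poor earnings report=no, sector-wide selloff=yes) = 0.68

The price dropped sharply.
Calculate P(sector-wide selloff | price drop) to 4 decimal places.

P(sector-wide selloff | price drop) ≈ 0.7119

Weight on sector-wide selloff=true, given the evidence: 0.211888 + 0.060876 = 0.272764
Denominator P(price drop): 0.07·0.82·0.62 + 0.68·0.82·0.38 + 0.67·0.18·0.62 + 0.89·0.18·0.38 = 0.383124
P(sector-wide selloff | price drop) = 0.272764/0.383124 ≈ 0.7119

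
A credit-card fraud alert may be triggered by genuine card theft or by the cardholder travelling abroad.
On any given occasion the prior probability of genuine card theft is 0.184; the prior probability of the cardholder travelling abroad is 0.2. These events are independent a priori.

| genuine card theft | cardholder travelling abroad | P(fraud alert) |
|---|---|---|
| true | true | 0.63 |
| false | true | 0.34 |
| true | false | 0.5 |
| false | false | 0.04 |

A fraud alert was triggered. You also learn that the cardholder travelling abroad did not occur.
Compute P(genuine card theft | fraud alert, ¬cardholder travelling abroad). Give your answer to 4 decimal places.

P(genuine card theft | fraud alert, ¬cardholder travelling abroad) ≈ 0.7381

Sum P(fraud alert|·) weighted by the priors over both values of genuine card theft:
  P(fraud alert | ¬cardholder travelling abroad) = 0.04×0.816 + 0.5×0.184
        = 0.032640 + 0.092000 = 0.124640
Configurations with genuine card theft contribute 0.092000, so
  P(genuine card theft | fraud alert, ¬cardholder travelling abroad) = 0.092000 / 0.124640 ≈ 0.7381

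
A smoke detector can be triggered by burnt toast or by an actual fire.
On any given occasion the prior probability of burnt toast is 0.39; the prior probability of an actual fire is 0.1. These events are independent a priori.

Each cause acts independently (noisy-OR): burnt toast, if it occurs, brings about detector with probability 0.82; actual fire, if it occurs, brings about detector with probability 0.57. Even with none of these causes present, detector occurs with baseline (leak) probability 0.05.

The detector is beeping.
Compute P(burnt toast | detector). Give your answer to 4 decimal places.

P(burnt toast | detector) ≈ 0.8374

Under noisy-OR, P(detector | causes) = 1 − (1−0.05)·∏(1−qᵢ) over the active causes.
P(detector) = 0.05×0.61×0.9 + 0.5915×0.61×0.1 + 0.829×0.39×0.9 + 0.92647×0.39×0.1 = 0.027450 + 0.036082 + 0.290979 + 0.036132 = 0.390643
Of this, 0.327111 comes from 0.290979 + 0.036132 (the burnt toast=true cases).
So P(burnt toast | detector) = 0.327111/0.390643 ≈ 0.8374.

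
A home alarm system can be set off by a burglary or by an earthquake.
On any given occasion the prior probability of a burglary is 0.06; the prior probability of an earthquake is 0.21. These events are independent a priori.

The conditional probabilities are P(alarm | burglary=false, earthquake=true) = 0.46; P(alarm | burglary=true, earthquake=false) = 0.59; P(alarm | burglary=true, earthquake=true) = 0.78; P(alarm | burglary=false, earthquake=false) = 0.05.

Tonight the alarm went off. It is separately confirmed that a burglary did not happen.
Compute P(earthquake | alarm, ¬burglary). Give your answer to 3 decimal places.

Weight on earthquake=true, given the evidence: 0.46*0.21 = 0.096600
Denominator P(alarm | ¬burglary): 0.05*0.79 + 0.46*0.21 = 0.136100
Posterior = 0.096600 / 0.136100 ≈ 0.710

P(earthquake | alarm, ¬burglary) ≈ 0.710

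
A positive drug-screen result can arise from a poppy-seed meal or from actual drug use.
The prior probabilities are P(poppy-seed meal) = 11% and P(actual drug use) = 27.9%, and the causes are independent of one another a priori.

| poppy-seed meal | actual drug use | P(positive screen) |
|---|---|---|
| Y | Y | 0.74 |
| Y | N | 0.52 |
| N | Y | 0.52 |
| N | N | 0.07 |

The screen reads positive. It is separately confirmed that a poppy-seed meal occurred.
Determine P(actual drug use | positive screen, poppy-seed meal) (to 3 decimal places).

By total probability over both values of actual drug use:
  P(positive screen | poppy-seed meal) = 0.52*0.721 + 0.74*0.279
        = 0.374920 + 0.206460 = 0.581380
The terms with actual drug use present sum to 0.206460, so
  P(actual drug use | positive screen, poppy-seed meal) = 0.206460 / 0.581380 ≈ 0.355

P(actual drug use | positive screen, poppy-seed meal) ≈ 0.355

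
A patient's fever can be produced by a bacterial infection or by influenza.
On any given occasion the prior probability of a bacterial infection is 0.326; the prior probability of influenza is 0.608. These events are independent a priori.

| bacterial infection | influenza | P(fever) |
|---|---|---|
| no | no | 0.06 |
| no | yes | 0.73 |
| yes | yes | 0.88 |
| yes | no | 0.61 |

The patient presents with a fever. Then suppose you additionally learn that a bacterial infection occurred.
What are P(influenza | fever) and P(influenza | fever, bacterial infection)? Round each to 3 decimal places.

P(fever) = 0.06×0.674×0.392 + 0.73×0.674×0.608 + 0.61×0.326×0.392 + 0.88×0.326×0.608 = 0.015852 + 0.299148 + 0.077953 + 0.174423 = 0.567376
Of this, 0.473571 comes from 0.299148 + 0.174423 (the influenza=true cases).
Hence the posterior is 0.473571/0.567376 ≈ 0.835.

Now also conditioning on bacterial infection=true:
Enumerate both values of influenza and weight by the priors:
  P(fever | bacterial infection) = 0.61·0.392 + 0.88·0.608
        = 0.239120 + 0.535040 = 0.774160
Configurations with influenza contribute 0.535040, so
  P(influenza | fever, bacterial infection) = 0.535040 / 0.774160 ≈ 0.691

P(influenza | fever) ≈ 0.835; P(influenza | fever, bacterial infection) ≈ 0.691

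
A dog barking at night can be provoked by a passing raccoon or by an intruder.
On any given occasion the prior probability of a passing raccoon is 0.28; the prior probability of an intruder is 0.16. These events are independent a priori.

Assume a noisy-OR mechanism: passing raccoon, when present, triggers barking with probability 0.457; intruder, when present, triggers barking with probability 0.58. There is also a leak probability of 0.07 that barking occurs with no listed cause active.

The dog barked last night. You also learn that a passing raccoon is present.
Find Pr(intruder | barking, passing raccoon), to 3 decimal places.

Pr(intruder | barking, passing raccoon) ≈ 0.233

Under noisy-OR, P(barking | causes) = 1 − (1−0.07)·∏(1−qᵢ) over the active causes.
P(barking | passing raccoon) = 0.49501*0.84 + 0.787904*0.16 = 0.415808 + 0.126065 = 0.541873
Restricting to configurations with intruder present: 0.787904*0.16 = 0.126065.
P(intruder | barking, passing raccoon) = 0.126065 / 0.541873 ≈ 0.233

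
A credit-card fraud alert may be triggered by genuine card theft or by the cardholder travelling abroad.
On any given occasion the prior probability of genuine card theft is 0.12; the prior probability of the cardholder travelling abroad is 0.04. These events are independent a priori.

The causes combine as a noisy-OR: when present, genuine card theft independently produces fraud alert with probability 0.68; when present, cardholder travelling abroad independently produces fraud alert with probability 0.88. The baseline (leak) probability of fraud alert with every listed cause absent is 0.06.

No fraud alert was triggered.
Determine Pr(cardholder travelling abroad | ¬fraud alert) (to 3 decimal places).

Pr(cardholder travelling abroad | ¬fraud alert) ≈ 0.005

Under noisy-OR, P(fraud alert | causes) = 1 − (1−0.06)·∏(1−qᵢ) over the active causes.
Enumerate the 4 (genuine card theft, cardholder travelling abroad) configurations and weight by the priors:
  P(¬fraud alert) = 0.94·0.88·0.96 + 0.1128·0.88·0.04 + 0.3008·0.12·0.96 + 0.036096·0.12·0.04
        = 0.794112 + 0.003971 + 0.034652 + 0.000173 = 0.832908
Configurations with cardholder travelling abroad contribute 0.004144, so
  P(cardholder travelling abroad | ¬fraud alert) = 0.004144 / 0.832908 ≈ 0.005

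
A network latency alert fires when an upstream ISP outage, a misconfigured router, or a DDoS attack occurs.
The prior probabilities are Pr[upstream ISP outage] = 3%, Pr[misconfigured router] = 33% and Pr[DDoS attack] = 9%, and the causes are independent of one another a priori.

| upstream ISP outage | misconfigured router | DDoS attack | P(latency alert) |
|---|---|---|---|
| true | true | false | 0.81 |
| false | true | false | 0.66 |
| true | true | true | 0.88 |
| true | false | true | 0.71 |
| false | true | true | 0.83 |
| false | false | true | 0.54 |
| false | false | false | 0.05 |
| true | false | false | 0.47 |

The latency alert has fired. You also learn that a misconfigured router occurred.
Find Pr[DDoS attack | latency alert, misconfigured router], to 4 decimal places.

Pr[DDoS attack | latency alert, misconfigured router] ≈ 0.1101

Numerator (weight on configurations with DDoS attack): 0.072459 + 0.002376 = 0.074835
The normalizing constant is 0.66·0.97·0.91 + 0.83·0.97·0.09 + 0.81·0.03·0.91 + 0.88·0.03·0.09 = 0.679530
P(DDoS attack | latency alert, misconfigured router) = 0.074835/0.679530 ≈ 0.1101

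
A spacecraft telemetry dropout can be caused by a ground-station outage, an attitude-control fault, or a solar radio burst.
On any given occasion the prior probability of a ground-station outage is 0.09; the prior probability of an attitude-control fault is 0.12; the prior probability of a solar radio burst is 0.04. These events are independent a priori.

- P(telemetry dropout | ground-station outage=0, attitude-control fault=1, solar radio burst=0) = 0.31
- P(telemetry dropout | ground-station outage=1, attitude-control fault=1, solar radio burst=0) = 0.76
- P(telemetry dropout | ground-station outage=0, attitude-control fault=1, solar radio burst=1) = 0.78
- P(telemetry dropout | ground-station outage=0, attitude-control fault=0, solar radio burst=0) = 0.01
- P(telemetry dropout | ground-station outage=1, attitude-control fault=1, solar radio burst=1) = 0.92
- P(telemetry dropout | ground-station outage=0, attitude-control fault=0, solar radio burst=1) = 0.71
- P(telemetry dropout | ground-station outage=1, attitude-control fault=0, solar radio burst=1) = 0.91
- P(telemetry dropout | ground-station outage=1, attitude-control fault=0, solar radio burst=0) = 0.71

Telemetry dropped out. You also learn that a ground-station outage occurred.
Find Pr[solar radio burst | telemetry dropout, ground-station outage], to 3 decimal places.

Pr[solar radio burst | telemetry dropout, ground-station outage] ≈ 0.050

P(telemetry dropout | ground-station outage) = 0.71*0.88*0.96 + 0.91*0.88*0.04 + 0.76*0.12*0.96 + 0.92*0.12*0.04 = 0.599808 + 0.032032 + 0.087552 + 0.004416 = 0.723808
Of this, 0.036448 comes from 0.032032 + 0.004416 (the solar radio burst=true cases).
Hence the posterior is 0.036448/0.723808 ≈ 0.050.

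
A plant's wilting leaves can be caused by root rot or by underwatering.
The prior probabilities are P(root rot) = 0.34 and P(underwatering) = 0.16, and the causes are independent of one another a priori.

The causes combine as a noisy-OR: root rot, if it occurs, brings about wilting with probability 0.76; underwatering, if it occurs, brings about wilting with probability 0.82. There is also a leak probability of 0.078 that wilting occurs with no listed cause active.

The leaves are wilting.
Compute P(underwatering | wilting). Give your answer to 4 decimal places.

Under noisy-OR, P(wilting | causes) = 1 − (1−0.078)·∏(1−qᵢ) over the active causes.
Numerator (weight on configurations with underwatering): 0.088075 + 0.052233 = 0.140308
The normalizing constant is 0.078*0.66*0.84 + 0.83404*0.66*0.16 + 0.77872*0.34*0.84 + 0.96017*0.34*0.16 = 0.405953
Posterior = 0.140308 / 0.405953 ≈ 0.3456

P(underwatering | wilting) ≈ 0.3456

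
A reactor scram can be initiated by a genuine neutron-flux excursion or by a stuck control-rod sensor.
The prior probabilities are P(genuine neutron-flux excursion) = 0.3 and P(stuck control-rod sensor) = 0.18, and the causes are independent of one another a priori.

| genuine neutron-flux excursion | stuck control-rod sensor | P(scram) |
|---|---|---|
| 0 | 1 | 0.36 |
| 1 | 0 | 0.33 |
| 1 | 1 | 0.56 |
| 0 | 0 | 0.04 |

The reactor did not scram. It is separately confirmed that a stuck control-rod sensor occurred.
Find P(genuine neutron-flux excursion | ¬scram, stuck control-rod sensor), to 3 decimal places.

Sum P(¬scram|·) weighted by the priors over both values of genuine neutron-flux excursion:
  P(¬scram | stuck control-rod sensor) = 0.64×0.7 + 0.44×0.3
        = 0.448000 + 0.132000 = 0.580000
Keeping only the genuine neutron-flux excursion-present terms gives 0.132000, so
  P(genuine neutron-flux excursion | ¬scram, stuck control-rod sensor) = 0.132000 / 0.580000 ≈ 0.228

P(genuine neutron-flux excursion | ¬scram, stuck control-rod sensor) ≈ 0.228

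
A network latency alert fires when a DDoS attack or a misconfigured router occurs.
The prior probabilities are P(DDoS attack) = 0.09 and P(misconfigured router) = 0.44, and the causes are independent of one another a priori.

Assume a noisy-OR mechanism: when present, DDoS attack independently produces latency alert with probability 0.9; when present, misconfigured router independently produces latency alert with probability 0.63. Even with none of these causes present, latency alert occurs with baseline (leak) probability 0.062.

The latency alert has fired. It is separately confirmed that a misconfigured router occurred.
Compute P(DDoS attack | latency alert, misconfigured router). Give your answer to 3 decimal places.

Under noisy-OR, P(latency alert | causes) = 1 − (1−0.062)·∏(1−qᵢ) over the active causes.
Sum P(latency alert|·) weighted by the priors over both values of DDoS attack:
  P(latency alert | misconfigured router) = 0.65294*0.91 + 0.965294*0.09
        = 0.594175 + 0.086876 = 0.681051
Keeping only the DDoS attack-present terms gives 0.086876, so
  P(DDoS attack | latency alert, misconfigured router) = 0.086876 / 0.681051 ≈ 0.128

P(DDoS attack | latency alert, misconfigured router) ≈ 0.128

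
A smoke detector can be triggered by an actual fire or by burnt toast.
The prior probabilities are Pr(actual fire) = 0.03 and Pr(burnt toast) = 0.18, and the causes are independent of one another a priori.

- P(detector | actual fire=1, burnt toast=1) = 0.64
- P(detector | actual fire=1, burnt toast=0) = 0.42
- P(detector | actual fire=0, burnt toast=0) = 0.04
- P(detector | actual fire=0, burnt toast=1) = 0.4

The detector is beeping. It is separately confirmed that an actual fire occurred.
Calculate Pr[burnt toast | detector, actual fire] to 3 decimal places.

By total probability over both values of burnt toast:
  P(detector | actual fire) = 0.42×0.82 + 0.64×0.18
        = 0.344400 + 0.115200 = 0.459600
Keeping only the burnt toast-present terms gives 0.115200, so
  P(burnt toast | detector, actual fire) = 0.115200 / 0.459600 ≈ 0.251

Pr[burnt toast | detector, actual fire] ≈ 0.251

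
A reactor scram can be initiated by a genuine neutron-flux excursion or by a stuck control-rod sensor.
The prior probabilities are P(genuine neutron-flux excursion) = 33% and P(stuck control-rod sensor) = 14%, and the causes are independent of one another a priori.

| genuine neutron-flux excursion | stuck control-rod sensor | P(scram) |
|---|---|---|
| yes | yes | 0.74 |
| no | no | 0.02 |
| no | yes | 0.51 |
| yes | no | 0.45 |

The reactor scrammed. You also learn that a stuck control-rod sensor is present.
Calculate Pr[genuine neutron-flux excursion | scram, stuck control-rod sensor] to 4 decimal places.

Numerator (weight on configurations with genuine neutron-flux excursion): 0.74*0.33 = 0.244200
Denominator P(scram | stuck control-rod sensor): 0.51*0.67 + 0.74*0.33 = 0.585900
P(genuine neutron-flux excursion | scram, stuck control-rod sensor) = 0.244200/0.585900 ≈ 0.4168

Pr[genuine neutron-flux excursion | scram, stuck control-rod sensor] ≈ 0.4168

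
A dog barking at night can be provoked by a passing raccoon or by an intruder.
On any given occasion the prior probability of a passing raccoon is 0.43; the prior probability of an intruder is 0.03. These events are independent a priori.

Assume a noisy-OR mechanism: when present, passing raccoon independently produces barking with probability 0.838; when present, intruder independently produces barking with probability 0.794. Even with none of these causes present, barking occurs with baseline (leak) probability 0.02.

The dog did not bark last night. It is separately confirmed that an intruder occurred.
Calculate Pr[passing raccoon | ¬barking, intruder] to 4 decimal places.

Pr[passing raccoon | ¬barking, intruder] ≈ 0.1089

Under noisy-OR, P(barking | causes) = 1 − (1−0.02)·∏(1−qᵢ) over the active causes.
P(¬barking | intruder) = 0.20188×0.57 + 0.032705×0.43 = 0.115072 + 0.014063 = 0.129135
Of this, 0.014063 comes from 0.032705×0.43 (the passing raccoon=true cases).
P(passing raccoon | ¬barking, intruder) = 0.014063 / 0.129135 ≈ 0.1089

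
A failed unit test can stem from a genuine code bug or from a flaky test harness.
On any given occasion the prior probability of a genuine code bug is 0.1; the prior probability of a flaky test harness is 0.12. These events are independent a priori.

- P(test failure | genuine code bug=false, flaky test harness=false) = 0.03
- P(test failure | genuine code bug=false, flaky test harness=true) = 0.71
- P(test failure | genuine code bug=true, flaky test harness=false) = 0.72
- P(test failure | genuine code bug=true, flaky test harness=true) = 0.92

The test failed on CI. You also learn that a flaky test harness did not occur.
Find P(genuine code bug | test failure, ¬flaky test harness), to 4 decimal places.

P(genuine code bug | test failure, ¬flaky test harness) ≈ 0.7273

For the numerator, keep only genuine code bug=true terms: 0.72*0.1 = 0.072000
Denominator P(test failure | ¬flaky test harness): 0.03*0.9 + 0.72*0.1 = 0.099000
P(genuine code bug | test failure, ¬flaky test harness) = 0.072000/0.099000 ≈ 0.7273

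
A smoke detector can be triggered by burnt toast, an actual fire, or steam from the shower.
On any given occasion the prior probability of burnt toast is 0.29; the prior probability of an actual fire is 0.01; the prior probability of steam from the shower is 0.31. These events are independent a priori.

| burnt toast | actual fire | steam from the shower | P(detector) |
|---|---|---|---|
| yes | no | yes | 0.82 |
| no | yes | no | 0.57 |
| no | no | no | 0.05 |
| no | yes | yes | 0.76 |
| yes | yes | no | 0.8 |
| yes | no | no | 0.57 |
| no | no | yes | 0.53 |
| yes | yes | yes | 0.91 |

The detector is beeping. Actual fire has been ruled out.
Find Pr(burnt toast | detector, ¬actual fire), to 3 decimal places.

P(detector | ¬actual fire) = 0.05×0.71×0.69 + 0.53×0.71×0.31 + 0.57×0.29×0.69 + 0.82×0.29×0.31 = 0.024495 + 0.116653 + 0.114057 + 0.073718 = 0.328923
Restricting to configurations with burnt toast present: 0.114057 + 0.073718 = 0.187775.
Hence the posterior is 0.187775/0.328923 ≈ 0.571.

Pr(burnt toast | detector, ¬actual fire) ≈ 0.571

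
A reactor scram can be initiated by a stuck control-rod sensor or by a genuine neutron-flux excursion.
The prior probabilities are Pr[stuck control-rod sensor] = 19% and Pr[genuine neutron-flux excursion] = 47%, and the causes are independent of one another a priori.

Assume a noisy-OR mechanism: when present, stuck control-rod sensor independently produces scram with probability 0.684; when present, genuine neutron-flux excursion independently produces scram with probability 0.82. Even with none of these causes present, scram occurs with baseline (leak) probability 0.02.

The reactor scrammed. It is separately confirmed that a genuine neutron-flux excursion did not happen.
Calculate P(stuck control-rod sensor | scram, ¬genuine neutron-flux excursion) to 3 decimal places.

Under noisy-OR, P(scram | causes) = 1 − (1−0.02)·∏(1−qᵢ) over the active causes.
P(scram | ¬genuine neutron-flux excursion) = 0.02*0.81 + 0.69032*0.19 = 0.016200 + 0.131161 = 0.147361
Of this, 0.131161 comes from 0.69032*0.19 (the stuck control-rod sensor=true cases).
P(stuck control-rod sensor | scram, ¬genuine neutron-flux excursion) = 0.131161 / 0.147361 ≈ 0.890

P(stuck control-rod sensor | scram, ¬genuine neutron-flux excursion) ≈ 0.890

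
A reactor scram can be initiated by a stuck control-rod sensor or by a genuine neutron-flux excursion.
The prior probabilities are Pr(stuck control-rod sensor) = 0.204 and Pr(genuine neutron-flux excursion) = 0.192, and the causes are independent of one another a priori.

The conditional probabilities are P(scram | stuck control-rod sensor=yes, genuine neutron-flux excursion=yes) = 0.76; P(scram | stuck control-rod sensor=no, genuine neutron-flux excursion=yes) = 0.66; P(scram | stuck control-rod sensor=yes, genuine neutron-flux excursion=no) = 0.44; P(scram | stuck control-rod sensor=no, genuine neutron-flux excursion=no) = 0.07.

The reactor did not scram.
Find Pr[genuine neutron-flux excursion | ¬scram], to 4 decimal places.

Weight on genuine neutron-flux excursion=true, given the evidence: 0.051963 + 0.009400 = 0.061363
The normalizing constant is 0.93·0.796·0.808 + 0.34·0.796·0.192 + 0.56·0.204·0.808 + 0.24·0.204·0.192 = 0.751815
Posterior = 0.061363 / 0.751815 ≈ 0.0816

Pr[genuine neutron-flux excursion | ¬scram] ≈ 0.0816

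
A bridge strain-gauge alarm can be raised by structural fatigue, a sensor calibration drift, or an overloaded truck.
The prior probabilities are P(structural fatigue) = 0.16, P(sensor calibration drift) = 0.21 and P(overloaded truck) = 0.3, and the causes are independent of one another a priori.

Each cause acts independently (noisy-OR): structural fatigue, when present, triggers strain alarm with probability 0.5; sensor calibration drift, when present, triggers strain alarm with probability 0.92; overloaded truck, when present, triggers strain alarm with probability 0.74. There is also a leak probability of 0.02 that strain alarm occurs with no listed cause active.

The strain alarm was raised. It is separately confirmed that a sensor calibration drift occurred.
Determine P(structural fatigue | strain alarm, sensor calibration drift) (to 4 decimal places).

P(structural fatigue | strain alarm, sensor calibration drift) ≈ 0.1643

Under noisy-OR, P(strain alarm | causes) = 1 − (1−0.02)·∏(1−qᵢ) over the active causes.
P(strain alarm | sensor calibration drift) = 0.9216·0.84·0.7 + 0.979616·0.84·0.3 + 0.9608·0.16·0.7 + 0.989808·0.16·0.3 = 0.541901 + 0.246863 + 0.107610 + 0.047511 = 0.943885
Of this, 0.155121 comes from 0.107610 + 0.047511 (the structural fatigue=true cases).
So P(structural fatigue | strain alarm, sensor calibration drift) = 0.155121/0.943885 ≈ 0.1643.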